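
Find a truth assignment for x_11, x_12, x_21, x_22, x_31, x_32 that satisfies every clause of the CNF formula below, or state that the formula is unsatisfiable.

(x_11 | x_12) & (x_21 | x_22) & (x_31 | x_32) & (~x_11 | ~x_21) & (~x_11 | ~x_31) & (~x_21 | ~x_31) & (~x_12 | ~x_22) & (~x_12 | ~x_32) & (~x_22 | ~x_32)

UNSATISFIABLE

Try x_11 = 1.
(~x_21) alone gives x_21 = 0.
(x_22) alone gives x_22 = 1.
(~x_31) alone gives x_31 = 0.
(x_32) alone gives x_32 = 1.
But (~x_32) is also a unit clause — contradiction.
Undo x_11 and try x_11 = 0.
(x_12) alone gives x_12 = 1.
(~x_22) alone gives x_22 = 0.
(x_21) alone gives x_21 = 1.
(~x_31) alone gives x_31 = 0.
(x_32) alone gives x_32 = 1.
But (~x_32) is also a unit clause — contradiction.
Either choice for x_11 ends in contradiction.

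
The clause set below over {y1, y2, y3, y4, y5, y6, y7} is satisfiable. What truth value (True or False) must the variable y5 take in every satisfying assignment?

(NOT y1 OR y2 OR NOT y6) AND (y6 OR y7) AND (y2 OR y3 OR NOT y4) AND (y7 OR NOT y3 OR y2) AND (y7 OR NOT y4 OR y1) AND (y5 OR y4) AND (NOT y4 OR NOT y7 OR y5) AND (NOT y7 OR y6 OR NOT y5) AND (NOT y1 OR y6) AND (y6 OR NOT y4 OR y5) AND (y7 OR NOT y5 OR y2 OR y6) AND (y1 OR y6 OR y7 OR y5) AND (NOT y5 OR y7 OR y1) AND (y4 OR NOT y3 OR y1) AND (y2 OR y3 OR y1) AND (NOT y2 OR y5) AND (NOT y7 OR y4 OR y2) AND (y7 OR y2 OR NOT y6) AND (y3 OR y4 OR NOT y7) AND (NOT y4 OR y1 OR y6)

Suppose y5 = false.
Unit clause (y4) forces y4 = true.
Unit clause (NOT y7) forces y7 = false.
Unit clause (y6) forces y6 = true.
Unit clause (y1) forces y1 = true.
Unit clause (y2) forces y2 = true.
Now (NOT y2) is unsatisfied and unit — conflict.
So every satisfying assignment has y5 = True.

True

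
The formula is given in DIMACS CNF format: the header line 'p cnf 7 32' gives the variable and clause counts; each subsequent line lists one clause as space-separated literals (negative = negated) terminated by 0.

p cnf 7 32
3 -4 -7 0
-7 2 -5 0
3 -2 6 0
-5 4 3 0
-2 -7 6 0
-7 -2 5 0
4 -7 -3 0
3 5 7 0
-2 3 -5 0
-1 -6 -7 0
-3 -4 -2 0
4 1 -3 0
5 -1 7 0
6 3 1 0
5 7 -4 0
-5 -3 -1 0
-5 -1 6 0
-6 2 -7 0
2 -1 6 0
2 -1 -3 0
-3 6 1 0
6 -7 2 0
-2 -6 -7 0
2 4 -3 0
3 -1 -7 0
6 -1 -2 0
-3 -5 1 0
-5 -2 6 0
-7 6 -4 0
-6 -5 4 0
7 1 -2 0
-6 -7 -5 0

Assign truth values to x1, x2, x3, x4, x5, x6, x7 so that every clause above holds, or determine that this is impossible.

Branch on x3: set x3 = False.
Branch on x4: set x4 = True.
From the singleton clause (¬x7), x7 = False.
From the singleton clause (x5), x5 = True.
From the singleton clause (¬x2), x2 = False.
Branch on x6: set x6 = True.
All clauses hold; x1 can take either value.

x1 ↦ True,  x2 ↦ False,  x3 ↦ False,  x4 ↦ True,  x5 ↦ True,  x6 ↦ True,  x7 ↦ False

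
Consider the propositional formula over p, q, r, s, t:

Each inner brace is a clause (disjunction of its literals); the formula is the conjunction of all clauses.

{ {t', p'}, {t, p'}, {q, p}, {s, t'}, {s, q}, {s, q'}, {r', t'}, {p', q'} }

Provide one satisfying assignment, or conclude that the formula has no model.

Suppose t = 0.
Unit clause (p') forces p = 0.
Unit clause (q) forces q = 1.
Unit clause (s) forces s = 1.
All clauses hold; r can take either value.

p=0, q=1, r=1, s=1, t=0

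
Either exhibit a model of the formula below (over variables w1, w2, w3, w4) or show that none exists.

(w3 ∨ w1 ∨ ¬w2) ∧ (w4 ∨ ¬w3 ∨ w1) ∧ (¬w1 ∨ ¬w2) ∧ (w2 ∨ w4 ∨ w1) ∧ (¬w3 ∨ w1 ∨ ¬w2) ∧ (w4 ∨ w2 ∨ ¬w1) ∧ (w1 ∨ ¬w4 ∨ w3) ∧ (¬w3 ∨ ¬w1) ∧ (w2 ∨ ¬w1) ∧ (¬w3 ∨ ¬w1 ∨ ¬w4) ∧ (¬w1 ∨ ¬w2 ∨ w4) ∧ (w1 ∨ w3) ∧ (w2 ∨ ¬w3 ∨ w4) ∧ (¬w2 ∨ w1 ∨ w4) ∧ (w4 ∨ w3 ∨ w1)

Branch on w1: set w1 = False.
From the singleton clause (w3), w3 = True.
From the singleton clause (w4), w4 = True.
From the singleton clause (¬w2), w2 = False.
All clauses are satisfied.

w1 ↦ False, w2 ↦ False, w3 ↦ True, w4 ↦ True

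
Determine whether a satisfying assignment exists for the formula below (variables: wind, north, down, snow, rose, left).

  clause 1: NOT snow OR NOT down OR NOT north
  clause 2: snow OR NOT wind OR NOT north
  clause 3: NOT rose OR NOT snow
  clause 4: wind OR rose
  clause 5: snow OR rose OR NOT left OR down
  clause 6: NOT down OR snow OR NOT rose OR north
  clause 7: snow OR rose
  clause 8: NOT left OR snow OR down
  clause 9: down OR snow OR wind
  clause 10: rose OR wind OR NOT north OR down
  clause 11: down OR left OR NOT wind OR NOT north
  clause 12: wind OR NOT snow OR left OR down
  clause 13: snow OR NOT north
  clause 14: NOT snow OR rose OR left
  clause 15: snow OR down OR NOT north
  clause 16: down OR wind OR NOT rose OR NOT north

Yes

Suppose rose = false.
(wind) alone gives wind = true.
(snow) alone gives snow = true.
(left) alone gives left = true.
Suppose down = true.
(NOT north) alone gives north = false.
All clauses are satisfied.
A satisfying assignment: wind: true,  north: false,  down: true,  snow: true,  rose: false,  left: true.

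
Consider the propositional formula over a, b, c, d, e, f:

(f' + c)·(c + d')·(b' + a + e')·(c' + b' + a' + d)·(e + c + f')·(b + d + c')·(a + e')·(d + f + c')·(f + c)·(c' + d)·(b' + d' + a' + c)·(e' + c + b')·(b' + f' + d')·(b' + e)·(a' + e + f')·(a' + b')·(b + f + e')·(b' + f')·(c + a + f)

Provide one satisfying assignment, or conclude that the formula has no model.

Try f = 0.
From the singleton clause (c), c = 1.
From the singleton clause (d), d = 1.
Try a = 0.
From the singleton clause (e'), e = 0.
From the singleton clause (b'), b = 0.
Every clause now holds.

a=0, b=0, c=1, d=1, e=0, f=0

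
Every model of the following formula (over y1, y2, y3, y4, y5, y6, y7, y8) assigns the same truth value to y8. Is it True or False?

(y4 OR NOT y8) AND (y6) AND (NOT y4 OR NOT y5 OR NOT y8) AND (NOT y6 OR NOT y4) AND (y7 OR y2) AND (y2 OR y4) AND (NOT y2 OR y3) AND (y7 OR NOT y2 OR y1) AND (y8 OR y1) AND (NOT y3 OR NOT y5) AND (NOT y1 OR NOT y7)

Suppose y8 = true.
(y4) alone gives y4 = true.
(y6) alone gives y6 = true.
That conflicts with the unit clause (NOT y6).
So every satisfying assignment has y8 = False.

False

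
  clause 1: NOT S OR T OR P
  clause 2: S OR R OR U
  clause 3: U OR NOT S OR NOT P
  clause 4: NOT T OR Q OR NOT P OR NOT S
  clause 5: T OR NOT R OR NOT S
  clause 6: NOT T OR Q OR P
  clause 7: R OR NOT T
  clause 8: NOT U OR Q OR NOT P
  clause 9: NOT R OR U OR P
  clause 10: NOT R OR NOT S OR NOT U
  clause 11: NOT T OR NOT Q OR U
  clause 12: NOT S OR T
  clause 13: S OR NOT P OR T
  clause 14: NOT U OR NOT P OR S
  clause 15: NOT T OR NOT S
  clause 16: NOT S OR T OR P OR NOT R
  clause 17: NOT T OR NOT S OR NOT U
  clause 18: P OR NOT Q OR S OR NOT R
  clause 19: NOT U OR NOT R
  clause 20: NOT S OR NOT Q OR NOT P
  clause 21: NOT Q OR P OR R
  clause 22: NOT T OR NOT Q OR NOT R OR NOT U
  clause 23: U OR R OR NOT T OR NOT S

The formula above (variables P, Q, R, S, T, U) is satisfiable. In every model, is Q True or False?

False

Suppose Q = true.
Suppose R = true.
(NOT U) alone gives U = false.
(P) alone gives P = true.
(NOT S) alone gives S = false.
(NOT T) alone gives T = false.
But (T) is also a unit clause — contradiction.
So R must be the other value — set R = false.
(NOT T) alone gives T = false.
(NOT S) alone gives S = false.
(U) alone gives U = true.
(NOT P) alone gives P = false.
But (P) is also a unit clause — contradiction.
Either choice for R ends in contradiction.
So every satisfying assignment has Q = False.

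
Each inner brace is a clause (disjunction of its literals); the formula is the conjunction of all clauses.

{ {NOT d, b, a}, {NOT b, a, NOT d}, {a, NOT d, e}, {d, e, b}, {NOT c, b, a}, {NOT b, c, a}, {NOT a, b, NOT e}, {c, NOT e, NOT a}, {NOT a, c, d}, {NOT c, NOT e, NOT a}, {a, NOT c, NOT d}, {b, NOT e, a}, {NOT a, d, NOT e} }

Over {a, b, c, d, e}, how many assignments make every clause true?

7

There are 2^5 = 32 truth assignments over (a, b, c, d, e).
Split on e. With e = true, the clauses containing e are satisfied and NOT e drops from the rest; 1 of the 2^4 = 16 assignments to the other variables satisfy what remains.
With e = false, by the same count on the reduced clause set, 6 assignments work.
(One model: a=F, b=T, c=T, d=F, e=F.)
Total: 1 + 6 = 7.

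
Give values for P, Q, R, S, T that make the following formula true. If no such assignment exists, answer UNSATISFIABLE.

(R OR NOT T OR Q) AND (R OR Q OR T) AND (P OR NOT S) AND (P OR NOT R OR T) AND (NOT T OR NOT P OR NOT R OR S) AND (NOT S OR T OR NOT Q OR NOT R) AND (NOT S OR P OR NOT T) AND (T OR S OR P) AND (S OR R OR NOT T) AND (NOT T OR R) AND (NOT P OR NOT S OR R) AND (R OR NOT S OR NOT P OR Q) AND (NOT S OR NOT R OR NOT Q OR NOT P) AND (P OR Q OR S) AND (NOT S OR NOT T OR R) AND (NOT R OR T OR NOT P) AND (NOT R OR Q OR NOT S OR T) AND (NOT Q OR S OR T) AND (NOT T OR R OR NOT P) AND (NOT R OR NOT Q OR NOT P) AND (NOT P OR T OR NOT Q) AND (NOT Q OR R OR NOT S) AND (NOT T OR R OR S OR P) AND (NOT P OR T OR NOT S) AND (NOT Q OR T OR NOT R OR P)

P ↦ false, Q ↦ true, R ↦ true, S ↦ false, T ↦ true

Suppose P = false.
The clause (NOT S) is unit, so S = false.
The clause (T) is unit, so T = true.
The clause (R) is unit, so R = true.
The clause (Q) is unit, so Q = true.
All clauses are satisfied.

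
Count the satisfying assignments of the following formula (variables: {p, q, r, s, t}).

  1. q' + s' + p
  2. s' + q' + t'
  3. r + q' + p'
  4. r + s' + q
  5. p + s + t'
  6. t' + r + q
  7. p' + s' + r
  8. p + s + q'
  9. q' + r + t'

There are 2^5 = 32 truth assignments over (p, q, r, s, t).
Split on r. With r = 1, the clauses containing r are satisfied and r' drops from the rest; 10 of the 2^4 = 16 assignments to the other variables satisfy what remains.
With r = 0, by the same count on the reduced clause set, 2 assignments work.
(One model: p=F, q=F, r=F, s=F, t=F.)
Total: 10 + 2 = 12.

12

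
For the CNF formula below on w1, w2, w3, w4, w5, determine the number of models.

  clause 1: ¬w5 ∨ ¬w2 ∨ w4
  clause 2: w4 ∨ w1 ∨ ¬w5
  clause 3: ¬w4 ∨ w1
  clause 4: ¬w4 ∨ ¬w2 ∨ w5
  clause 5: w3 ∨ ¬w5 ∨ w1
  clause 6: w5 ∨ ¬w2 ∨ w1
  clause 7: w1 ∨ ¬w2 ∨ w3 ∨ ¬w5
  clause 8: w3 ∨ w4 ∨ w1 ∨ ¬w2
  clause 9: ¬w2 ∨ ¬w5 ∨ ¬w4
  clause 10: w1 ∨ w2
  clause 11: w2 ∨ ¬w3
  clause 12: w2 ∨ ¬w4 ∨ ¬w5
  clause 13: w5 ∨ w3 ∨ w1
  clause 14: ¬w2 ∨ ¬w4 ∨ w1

There are 2^5 = 32 truth assignments over (w1, w2, w3, w4, w5).
Split on w4. With w4 = True, the clauses containing w4 are satisfied and ¬w4 drops from the rest; 1 of the 2^4 = 16 assignments to the other variables satisfy what remains.
With w4 = False, by the same count on the reduced clause set, 4 assignments work.
Total: 1 + 4 = 5.

5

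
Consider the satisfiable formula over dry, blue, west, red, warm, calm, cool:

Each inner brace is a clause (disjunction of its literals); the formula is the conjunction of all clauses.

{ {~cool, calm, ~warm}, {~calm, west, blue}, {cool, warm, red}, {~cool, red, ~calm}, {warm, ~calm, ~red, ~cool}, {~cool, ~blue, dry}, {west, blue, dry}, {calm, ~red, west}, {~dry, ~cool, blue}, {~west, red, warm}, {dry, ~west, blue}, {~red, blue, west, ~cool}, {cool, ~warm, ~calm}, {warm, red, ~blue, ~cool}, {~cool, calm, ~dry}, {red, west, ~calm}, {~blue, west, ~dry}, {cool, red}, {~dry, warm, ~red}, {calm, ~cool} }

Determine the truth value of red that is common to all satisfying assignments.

True

Suppose red = 0.
From the singleton clause (cool), cool = 1.
From the singleton clause (~calm), calm = 0.
That conflicts with the unit clause (calm).
So every satisfying assignment has red = True.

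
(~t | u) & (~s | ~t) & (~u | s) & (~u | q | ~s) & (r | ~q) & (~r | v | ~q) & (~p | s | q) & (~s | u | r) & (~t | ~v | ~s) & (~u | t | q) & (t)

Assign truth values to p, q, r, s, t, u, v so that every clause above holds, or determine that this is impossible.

UNSATISFIABLE

Unit clause (t) forces t = 1.
Unit clause (u) forces u = 1.
Unit clause (~s) forces s = 0.
But (s) is also a unit clause — contradiction.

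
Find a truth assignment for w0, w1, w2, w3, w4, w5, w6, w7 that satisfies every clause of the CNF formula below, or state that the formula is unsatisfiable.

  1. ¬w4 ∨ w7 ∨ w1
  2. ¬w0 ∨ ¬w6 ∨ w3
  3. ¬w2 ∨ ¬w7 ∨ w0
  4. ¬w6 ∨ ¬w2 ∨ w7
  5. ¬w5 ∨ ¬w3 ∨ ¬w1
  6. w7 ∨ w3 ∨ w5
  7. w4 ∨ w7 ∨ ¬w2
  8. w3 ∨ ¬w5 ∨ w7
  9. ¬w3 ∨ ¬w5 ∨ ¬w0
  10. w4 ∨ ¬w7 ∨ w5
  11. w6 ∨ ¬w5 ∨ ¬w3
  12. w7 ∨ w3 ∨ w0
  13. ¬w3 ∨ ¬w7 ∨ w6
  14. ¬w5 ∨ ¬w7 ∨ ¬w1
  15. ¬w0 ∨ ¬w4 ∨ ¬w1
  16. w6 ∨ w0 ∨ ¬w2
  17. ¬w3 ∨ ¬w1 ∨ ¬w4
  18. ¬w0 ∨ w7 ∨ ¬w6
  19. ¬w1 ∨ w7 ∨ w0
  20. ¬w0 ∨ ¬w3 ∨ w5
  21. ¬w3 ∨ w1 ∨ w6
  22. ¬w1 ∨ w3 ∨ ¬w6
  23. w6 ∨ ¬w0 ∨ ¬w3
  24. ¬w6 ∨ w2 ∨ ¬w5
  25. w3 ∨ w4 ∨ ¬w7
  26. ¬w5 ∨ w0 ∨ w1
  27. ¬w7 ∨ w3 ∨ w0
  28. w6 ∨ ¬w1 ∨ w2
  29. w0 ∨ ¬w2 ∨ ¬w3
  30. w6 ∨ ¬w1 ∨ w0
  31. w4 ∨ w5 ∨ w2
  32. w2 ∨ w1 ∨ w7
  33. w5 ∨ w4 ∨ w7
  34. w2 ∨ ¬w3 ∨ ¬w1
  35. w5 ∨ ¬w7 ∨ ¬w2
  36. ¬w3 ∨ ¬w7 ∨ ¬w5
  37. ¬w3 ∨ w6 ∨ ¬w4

Case w4 = True:
Case w7 = True:
Case w2 = True:
The clause (w0) is unit, so w0 = True.
The clause (¬w1) is unit, so w1 = False.
The clause (w5) is unit, so w5 = True.
The clause (¬w3) is unit, so w3 = False.
The clause (¬w6) is unit, so w6 = False.
Every clause now holds.

w0 ↦ True,  w1 ↦ False,  w2 ↦ True,  w3 ↦ False,  w4 ↦ True,  w5 ↦ True,  w6 ↦ False,  w7 ↦ True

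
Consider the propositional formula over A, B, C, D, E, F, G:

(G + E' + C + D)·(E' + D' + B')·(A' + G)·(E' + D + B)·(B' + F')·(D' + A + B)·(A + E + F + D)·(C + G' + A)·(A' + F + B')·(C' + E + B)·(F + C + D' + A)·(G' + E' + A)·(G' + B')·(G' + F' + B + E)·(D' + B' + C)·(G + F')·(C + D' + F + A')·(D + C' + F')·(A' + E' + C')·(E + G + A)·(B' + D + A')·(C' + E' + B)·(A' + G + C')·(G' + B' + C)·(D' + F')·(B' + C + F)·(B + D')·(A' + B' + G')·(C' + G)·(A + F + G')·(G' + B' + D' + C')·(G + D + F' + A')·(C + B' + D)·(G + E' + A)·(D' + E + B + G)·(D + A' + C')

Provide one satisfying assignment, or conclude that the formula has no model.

A ↦ 1; B ↦ 0; C ↦ 0; D ↦ 0; E ↦ 0; F ↦ 0; G ↦ 1

Case A = 1:
From the singleton clause (G), G = 1.
From the singleton clause (B'), B = 0.
From the singleton clause (D'), D = 0.
From the singleton clause (E'), E = 0.
From the singleton clause (C'), C = 0.
From the singleton clause (F'), F = 0.
This assignment satisfies each clause.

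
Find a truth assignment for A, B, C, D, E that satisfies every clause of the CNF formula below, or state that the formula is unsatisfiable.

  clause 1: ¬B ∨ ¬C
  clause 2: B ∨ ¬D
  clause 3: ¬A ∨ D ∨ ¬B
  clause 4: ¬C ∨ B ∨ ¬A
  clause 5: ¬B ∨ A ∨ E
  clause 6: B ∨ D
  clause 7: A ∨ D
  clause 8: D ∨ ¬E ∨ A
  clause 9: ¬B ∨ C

UNSATISFIABLE

Try B = False.
The clause (¬D) is unit, so D = False.
Now (D) is unsatisfied and unit — conflict.
So B must be the other value — set B = True.
The clause (¬C) is unit, so C = False.
Now (C) is unsatisfied and unit — conflict.
Either choice for B ends in contradiction.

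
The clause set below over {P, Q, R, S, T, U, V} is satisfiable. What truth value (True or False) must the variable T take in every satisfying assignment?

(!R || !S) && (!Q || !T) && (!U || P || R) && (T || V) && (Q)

False

Suppose T = true.
The clause (!Q) is unit, so Q = false.
But (Q) is also a unit clause — contradiction.
So every satisfying assignment has T = False.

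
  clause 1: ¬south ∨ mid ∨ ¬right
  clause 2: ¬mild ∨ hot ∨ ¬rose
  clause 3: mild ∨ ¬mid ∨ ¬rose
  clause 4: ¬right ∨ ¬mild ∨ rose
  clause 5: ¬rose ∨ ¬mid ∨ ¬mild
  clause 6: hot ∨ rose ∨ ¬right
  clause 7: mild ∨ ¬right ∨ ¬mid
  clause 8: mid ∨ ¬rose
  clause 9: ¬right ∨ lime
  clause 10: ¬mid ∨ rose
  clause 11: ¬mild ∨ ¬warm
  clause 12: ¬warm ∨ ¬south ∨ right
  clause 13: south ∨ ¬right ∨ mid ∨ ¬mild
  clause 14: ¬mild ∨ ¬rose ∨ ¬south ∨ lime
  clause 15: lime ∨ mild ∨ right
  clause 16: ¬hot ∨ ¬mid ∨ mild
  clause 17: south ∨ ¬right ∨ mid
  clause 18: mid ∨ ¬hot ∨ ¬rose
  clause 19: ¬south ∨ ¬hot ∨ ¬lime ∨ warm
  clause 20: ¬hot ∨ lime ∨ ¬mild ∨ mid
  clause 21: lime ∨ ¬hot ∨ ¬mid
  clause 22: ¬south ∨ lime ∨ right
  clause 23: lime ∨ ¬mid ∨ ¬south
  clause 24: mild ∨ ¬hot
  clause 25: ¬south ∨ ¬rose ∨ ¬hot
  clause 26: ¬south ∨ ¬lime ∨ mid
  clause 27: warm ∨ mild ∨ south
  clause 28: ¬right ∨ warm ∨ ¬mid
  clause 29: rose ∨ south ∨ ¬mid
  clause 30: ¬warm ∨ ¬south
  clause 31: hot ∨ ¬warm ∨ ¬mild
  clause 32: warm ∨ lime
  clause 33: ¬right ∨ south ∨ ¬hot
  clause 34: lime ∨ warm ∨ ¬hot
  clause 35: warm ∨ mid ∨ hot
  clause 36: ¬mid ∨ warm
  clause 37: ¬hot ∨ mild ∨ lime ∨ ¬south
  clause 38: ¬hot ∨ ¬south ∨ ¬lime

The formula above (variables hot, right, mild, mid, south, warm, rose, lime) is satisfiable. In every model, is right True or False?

False

Suppose right = True.
Unit clause (lime) forces lime = True.
Try south = False.
Unit clause (mid) forces mid = True.
Unit clause (mild) forces mild = True.
Unit clause (rose) forces rose = True.
But (¬rose) is also a unit clause — contradiction.
Undo south and try south = True.
Unit clause (mid) forces mid = True.
Unit clause (mild) forces mild = True.
Unit clause (rose) forces rose = True.
But (¬rose) is also a unit clause — contradiction.
Both values of south lead to a conflict.
So every satisfying assignment has right = False.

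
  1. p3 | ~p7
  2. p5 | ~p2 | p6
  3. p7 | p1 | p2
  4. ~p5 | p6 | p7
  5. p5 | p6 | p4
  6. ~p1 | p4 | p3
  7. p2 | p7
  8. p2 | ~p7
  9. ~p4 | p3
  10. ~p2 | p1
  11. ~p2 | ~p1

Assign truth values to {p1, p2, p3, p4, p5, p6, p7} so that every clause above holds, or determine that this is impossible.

Suppose p3 = 1.
Suppose p2 = 1.
(p1) alone gives p1 = 1.
That conflicts with the unit clause (~p1).
That branch fails; take p2 = 0 instead.
(p7) alone gives p7 = 1.
That conflicts with the unit clause (~p7).
Both values of p2 lead to a conflict.
That branch fails; take p3 = 0 instead.
(~p7) alone gives p7 = 0.
(p2) alone gives p2 = 1.
(~p4) alone gives p4 = 0.
(~p1) alone gives p1 = 0.
That conflicts with the unit clause (p1).
Both values of p3 lead to a conflict.

UNSATISFIABLE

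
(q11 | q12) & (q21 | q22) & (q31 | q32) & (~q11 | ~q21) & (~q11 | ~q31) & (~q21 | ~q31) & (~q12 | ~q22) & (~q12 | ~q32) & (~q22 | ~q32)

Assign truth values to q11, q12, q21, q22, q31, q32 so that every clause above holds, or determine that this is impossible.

UNSATISFIABLE

Case q11 = 1:
From the singleton clause (~q21), q21 = 0.
From the singleton clause (q22), q22 = 1.
From the singleton clause (~q31), q31 = 0.
From the singleton clause (q32), q32 = 1.
Now (~q32) is unsatisfied and unit — conflict.
Undo q11 and try q11 = 0.
From the singleton clause (q12), q12 = 1.
From the singleton clause (~q22), q22 = 0.
From the singleton clause (q21), q21 = 1.
From the singleton clause (~q31), q31 = 0.
From the singleton clause (q32), q32 = 1.
Now (~q32) is unsatisfied and unit — conflict.
Neither q11 = 1 nor q11 = 0 works.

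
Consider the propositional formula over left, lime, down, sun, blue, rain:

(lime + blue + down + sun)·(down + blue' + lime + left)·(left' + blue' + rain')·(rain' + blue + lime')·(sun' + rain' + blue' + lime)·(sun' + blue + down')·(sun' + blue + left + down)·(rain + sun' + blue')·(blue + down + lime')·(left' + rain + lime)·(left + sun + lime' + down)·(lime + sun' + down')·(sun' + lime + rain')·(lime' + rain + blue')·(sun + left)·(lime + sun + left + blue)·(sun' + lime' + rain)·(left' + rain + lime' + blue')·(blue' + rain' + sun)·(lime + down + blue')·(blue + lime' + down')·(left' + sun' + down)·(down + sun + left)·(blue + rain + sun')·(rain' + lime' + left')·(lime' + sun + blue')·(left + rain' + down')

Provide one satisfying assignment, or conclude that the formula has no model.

Case sun = 0:
The clause (left) is unit, so left = 1.
Case blue = 0:
Case lime = 0:
The clause (down) is unit, so down = 1.
The clause (rain) is unit, so rain = 1.
Every clause now holds.

left ↦ 1, lime ↦ 0, down ↦ 1, sun ↦ 0, blue ↦ 0, rain ↦ 1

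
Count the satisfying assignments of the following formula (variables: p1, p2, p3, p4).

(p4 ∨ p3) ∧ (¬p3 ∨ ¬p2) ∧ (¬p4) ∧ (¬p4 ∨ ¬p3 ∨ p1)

There are 2^4 = 16 truth assignments over (p1, p2, p3, p4).
Split on p2. With p2 = True, the clauses containing p2 are satisfied and ¬p2 drops from the rest; 0 of the 2^3 = 8 assignments to the other variables satisfy what remains.
With p2 = False, by the same count on the reduced clause set, 2 assignments work.
Total: 0 + 2 = 2.

2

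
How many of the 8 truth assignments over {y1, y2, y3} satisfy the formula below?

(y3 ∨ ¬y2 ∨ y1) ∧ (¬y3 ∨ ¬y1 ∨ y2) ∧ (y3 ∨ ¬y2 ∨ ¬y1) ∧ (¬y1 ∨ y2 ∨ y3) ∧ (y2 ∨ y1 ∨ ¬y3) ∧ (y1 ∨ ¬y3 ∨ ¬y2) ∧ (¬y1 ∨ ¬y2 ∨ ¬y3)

There are 2^3 = 8 truth assignments over (y1, y2, y3).
Check each against the 7 clauses (columns in the order y1, y2, y3):
  F F F  ✓ satisfies all
  F F T  ✗ fails (y2 ∨ y1 ∨ ¬y3)
  F T F  ✗ fails (y3 ∨ ¬y2 ∨ y1)
  F T T  ✗ fails (y1 ∨ ¬y3 ∨ ¬y2)
  T F F  ✗ fails (¬y1 ∨ y2 ∨ y3)
  T F T  ✗ fails (¬y3 ∨ ¬y1 ∨ y2)
  T T F  ✗ fails (y3 ∨ ¬y2 ∨ ¬y1)
  T T T  ✗ fails (¬y1 ∨ ¬y2 ∨ ¬y3)
1 of the 8 rows is a model.

1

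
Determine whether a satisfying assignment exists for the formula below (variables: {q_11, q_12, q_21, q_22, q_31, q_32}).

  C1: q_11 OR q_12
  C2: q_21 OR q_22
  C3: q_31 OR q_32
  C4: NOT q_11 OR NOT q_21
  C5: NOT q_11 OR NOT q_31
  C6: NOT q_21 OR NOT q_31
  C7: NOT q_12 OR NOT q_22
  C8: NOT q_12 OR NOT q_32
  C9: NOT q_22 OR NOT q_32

No

Case q_11 = true:
Unit clause (NOT q_21) forces q_21 = false.
Unit clause (q_22) forces q_22 = true.
Unit clause (NOT q_31) forces q_31 = false.
Unit clause (q_32) forces q_32 = true.
Now (NOT q_32) is unsatisfied and unit — conflict.
So q_11 must be the other value — set q_11 = false.
Unit clause (q_12) forces q_12 = true.
Unit clause (NOT q_22) forces q_22 = false.
Unit clause (q_21) forces q_21 = true.
Unit clause (NOT q_31) forces q_31 = false.
Unit clause (q_32) forces q_32 = true.
Now (NOT q_32) is unsatisfied and unit — conflict.
Both values of q_11 lead to a conflict.
No assignment satisfies every clause.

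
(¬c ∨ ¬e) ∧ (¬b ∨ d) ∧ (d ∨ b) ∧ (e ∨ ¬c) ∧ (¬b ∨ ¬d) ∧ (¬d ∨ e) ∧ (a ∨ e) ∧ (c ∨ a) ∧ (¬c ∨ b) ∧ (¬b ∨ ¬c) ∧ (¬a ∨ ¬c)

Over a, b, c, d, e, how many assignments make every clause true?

1

There are 2^5 = 32 truth assignments over (a, b, c, d, e).
Split on b. With b = True, the clauses containing b are satisfied and ¬b drops from the rest; 0 of the 2^4 = 16 assignments to the other variables satisfy what remains.
With b = False, by the same count on the reduced clause set, 1 assignment works.
(One model: a=T, b=F, c=F, d=T, e=T.)
Total: 0 + 1 = 1.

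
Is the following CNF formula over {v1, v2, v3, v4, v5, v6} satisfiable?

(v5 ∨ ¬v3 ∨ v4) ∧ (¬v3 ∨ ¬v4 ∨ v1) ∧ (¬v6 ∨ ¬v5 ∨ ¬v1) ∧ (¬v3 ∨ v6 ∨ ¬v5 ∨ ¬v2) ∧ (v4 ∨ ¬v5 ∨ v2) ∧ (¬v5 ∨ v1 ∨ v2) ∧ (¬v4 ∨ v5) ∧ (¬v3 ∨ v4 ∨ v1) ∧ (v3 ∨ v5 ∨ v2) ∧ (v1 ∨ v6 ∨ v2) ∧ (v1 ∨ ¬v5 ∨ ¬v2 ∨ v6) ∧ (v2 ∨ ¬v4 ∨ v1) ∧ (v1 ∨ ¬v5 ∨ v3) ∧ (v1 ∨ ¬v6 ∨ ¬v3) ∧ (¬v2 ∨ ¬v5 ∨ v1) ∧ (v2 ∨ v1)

Branch on v4: set v4 = False.
Branch on v5: set v5 = False.
Unit clause (¬v3) forces v3 = False.
Unit clause (v2) forces v2 = True.
Every clause is now satisfied; v1, v6 are unconstrained.
A satisfying assignment: v1=False,  v2=True,  v3=False,  v4=False,  v5=False,  v6=False.

Yes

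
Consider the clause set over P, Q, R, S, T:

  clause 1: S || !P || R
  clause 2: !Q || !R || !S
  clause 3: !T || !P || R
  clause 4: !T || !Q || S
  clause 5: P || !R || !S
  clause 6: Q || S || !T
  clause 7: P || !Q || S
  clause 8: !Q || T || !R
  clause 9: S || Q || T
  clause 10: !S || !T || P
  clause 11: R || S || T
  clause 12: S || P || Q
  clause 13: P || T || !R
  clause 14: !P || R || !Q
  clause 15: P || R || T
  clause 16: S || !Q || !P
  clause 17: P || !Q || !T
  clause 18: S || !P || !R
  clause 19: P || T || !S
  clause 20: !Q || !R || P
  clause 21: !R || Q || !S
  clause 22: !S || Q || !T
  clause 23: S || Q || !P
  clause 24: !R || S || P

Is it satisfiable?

Suppose S = true.
Suppose Q = false.
The clause (!R) is unit, so R = false.
The clause (!T) is unit, so T = false.
The clause (P) is unit, so P = true.
Every clause now holds.
A satisfying assignment: P ↦ true, Q ↦ false, R ↦ false, S ↦ true, T ↦ false.

Yes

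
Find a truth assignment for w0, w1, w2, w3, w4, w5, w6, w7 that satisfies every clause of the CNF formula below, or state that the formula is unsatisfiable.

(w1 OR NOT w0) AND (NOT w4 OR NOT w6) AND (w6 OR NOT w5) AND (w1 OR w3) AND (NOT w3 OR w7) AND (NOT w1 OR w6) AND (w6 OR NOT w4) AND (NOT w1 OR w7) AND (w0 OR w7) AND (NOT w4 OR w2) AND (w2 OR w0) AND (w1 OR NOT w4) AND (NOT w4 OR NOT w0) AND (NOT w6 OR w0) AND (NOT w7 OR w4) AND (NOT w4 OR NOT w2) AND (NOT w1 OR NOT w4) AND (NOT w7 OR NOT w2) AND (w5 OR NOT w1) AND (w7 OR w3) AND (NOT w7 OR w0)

Case w1 = true:
(w6) alone gives w6 = true.
(NOT w4) alone gives w4 = false.
(w7) alone gives w7 = true.
Now (NOT w7) is unsatisfied and unit — conflict.
That branch fails; take w1 = false instead.
(NOT w0) alone gives w0 = false.
(w3) alone gives w3 = true.
(w7) alone gives w7 = true.
Now (NOT w7) is unsatisfied and unit — conflict.
Either choice for w1 ends in contradiction.

UNSATISFIABLE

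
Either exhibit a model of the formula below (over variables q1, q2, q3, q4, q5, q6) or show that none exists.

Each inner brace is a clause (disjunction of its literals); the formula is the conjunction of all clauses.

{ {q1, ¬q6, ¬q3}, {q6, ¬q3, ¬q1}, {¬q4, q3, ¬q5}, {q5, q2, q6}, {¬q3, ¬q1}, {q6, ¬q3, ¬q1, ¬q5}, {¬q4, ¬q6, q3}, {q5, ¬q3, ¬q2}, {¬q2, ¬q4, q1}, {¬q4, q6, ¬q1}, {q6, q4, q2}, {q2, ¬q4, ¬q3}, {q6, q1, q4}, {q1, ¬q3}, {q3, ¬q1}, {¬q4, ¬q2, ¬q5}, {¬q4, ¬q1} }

q1: False,  q2: False,  q3: False,  q4: False,  q5: True,  q6: True

Branch on q3: set q3 = False.
The clause (¬q1) is unit, so q1 = False.
Branch on q4: set q4 = False.
The clause (q6) is unit, so q6 = True.
All clauses hold; q2, q5 can take either value.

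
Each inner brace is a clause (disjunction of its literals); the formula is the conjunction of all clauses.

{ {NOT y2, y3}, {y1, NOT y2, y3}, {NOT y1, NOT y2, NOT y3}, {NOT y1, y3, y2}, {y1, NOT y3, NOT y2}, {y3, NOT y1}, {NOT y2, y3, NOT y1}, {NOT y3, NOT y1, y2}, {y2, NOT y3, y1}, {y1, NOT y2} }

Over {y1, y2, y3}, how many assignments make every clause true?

There are 2^3 = 8 truth assignments over (y1, y2, y3).
Check each against the 10 clauses (columns in the order y1, y2, y3):
  F F F  ✓ satisfies all
  F F T  ✗ fails (y2 OR NOT y3 OR y1)
  F T F  ✗ fails (NOT y2 OR y3)
  F T T  ✗ fails (y1 OR NOT y3 OR NOT y2)
  T F F  ✗ fails (NOT y1 OR y3 OR y2)
  T F T  ✗ fails (NOT y3 OR NOT y1 OR y2)
  T T F  ✗ fails (NOT y2 OR y3)
  T T T  ✗ fails (NOT y1 OR NOT y2 OR NOT y3)
1 of the 8 rows is a model.

1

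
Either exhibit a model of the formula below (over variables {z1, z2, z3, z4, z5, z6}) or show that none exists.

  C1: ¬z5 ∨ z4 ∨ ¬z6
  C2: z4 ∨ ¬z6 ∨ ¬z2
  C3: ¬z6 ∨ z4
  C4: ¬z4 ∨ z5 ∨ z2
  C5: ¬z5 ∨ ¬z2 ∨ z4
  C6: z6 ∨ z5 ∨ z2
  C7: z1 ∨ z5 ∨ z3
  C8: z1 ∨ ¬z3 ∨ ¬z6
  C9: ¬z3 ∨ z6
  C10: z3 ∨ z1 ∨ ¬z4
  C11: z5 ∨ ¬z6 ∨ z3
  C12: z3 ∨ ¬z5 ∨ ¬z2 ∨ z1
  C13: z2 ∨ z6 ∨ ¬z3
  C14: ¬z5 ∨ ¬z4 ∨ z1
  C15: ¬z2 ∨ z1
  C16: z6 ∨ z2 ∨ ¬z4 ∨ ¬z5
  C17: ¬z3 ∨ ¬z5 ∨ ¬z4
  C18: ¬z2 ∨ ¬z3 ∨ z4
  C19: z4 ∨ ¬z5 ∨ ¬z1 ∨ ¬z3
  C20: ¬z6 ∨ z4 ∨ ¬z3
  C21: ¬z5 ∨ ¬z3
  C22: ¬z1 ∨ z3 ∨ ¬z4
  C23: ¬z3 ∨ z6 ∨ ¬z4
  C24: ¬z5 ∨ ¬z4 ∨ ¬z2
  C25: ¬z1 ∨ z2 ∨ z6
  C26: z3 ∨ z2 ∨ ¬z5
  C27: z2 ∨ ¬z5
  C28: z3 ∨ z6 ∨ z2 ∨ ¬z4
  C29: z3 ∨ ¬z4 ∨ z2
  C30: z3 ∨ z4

Suppose z6 = True.
(z4) alone gives z4 = True.
Suppose z5 = False.
(z2) alone gives z2 = True.
(z3) alone gives z3 = True.
(z1) alone gives z1 = True.
This assignment satisfies each clause.

z1 ↦ True,  z2 ↦ True,  z3 ↦ True,  z4 ↦ True,  z5 ↦ False,  z6 ↦ True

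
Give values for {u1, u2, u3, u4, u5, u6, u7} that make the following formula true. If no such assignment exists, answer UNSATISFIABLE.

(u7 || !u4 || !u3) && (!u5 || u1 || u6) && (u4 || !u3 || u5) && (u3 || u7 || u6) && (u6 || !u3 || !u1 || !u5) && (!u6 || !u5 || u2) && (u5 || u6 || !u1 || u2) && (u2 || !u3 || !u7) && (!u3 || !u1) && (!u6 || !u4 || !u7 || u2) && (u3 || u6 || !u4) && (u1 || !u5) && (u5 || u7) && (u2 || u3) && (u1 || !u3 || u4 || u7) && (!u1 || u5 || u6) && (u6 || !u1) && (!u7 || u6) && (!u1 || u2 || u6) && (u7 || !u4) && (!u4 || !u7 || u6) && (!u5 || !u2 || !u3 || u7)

Branch on u3: set u3 = false.
(u2) alone gives u2 = true.
Branch on u7: set u7 = true.
(u6) alone gives u6 = true.
Branch on u1: set u1 = true.
Every clause is now satisfied; u4, u5 are unconstrained.

u1: true; u2: true; u3: false; u4: false; u5: false; u6: true; u7: true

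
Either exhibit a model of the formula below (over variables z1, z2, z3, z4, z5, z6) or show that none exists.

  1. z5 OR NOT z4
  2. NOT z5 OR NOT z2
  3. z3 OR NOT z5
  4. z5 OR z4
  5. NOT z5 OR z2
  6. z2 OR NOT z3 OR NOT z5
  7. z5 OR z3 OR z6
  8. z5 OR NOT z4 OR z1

Suppose z5 = true.
(NOT z2) alone gives z2 = false.
Now (z2) is unsatisfied and unit — conflict.
That branch fails; take z5 = false instead.
(NOT z4) alone gives z4 = false.
Now (z4) is unsatisfied and unit — conflict.
Either choice for z5 ends in contradiction.

UNSATISFIABLE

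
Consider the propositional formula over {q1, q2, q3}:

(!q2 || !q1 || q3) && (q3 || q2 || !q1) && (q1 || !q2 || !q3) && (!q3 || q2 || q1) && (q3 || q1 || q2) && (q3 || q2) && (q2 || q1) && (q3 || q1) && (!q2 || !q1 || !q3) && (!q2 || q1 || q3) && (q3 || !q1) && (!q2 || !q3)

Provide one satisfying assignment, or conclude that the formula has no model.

Branch on q3: set q3 = true.
The clause (!q2) is unit, so q2 = false.
The clause (q1) is unit, so q1 = true.
Every clause now holds.

q1: true, q2: false, q3: true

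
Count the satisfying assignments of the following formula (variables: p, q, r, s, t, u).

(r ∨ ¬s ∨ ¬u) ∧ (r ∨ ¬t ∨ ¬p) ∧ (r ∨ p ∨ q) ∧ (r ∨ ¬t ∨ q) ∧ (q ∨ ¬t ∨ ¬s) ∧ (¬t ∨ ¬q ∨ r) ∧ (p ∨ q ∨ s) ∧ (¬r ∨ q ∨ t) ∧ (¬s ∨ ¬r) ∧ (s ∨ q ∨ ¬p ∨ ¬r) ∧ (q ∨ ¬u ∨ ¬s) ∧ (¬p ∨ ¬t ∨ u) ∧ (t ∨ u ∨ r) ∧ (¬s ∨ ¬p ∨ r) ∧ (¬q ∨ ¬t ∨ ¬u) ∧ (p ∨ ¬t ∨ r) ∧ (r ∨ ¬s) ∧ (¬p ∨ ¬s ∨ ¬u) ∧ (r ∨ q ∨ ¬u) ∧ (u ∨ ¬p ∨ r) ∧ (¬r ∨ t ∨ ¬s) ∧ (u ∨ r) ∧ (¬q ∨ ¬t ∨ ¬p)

There are 2^6 = 64 truth assignments over (p, q, r, s, t, u).
Split on r. With r = True, the clauses containing r are satisfied and ¬r drops from the rest; 5 of the 2^5 = 32 assignments to the other variables satisfy what remains.
With r = False, by the same count on the reduced clause set, 2 assignments work.
(One model: p=F, q=T, r=F, s=F, t=F, u=T.)
Total: 5 + 2 = 7.

7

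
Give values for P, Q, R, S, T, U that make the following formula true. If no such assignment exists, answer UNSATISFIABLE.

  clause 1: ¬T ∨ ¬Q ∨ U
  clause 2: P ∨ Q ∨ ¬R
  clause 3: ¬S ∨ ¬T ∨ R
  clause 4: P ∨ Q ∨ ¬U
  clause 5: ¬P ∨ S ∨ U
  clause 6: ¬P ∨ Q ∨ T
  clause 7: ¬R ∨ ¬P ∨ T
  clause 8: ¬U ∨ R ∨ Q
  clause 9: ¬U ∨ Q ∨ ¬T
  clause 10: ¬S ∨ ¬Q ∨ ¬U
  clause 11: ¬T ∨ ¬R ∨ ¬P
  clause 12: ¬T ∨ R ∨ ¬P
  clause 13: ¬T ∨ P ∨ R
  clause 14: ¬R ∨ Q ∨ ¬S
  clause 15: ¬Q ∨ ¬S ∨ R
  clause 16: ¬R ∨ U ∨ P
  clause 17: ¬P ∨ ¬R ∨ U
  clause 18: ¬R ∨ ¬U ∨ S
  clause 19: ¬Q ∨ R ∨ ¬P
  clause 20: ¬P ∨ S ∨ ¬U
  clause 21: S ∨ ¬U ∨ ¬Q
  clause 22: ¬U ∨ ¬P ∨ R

Suppose T = False.
Suppose P = False.
Suppose Q = False.
(¬R) alone gives R = False.
(¬U) alone gives U = False.
All clauses hold; S can take either value.

P ↦ False, Q ↦ False, R ↦ False, S ↦ True, T ↦ False, U ↦ False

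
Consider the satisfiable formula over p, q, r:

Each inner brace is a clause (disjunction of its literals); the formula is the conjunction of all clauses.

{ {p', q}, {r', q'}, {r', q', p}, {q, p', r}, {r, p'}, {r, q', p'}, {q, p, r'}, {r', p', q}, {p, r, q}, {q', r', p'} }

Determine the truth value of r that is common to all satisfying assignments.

Suppose r = 1.
Unit clause (q') forces q = 0.
Unit clause (p') forces p = 0.
But (p) is also a unit clause — contradiction.
So every satisfying assignment has r = False.

False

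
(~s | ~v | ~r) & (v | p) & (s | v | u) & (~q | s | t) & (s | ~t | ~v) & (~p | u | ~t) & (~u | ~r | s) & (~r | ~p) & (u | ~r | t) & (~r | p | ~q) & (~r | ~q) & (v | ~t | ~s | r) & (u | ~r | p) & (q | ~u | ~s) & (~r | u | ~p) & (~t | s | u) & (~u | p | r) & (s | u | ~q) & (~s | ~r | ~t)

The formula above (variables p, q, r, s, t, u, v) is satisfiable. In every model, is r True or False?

False

Suppose r = 1.
The clause (~p) is unit, so p = 0.
The clause (v) is unit, so v = 1.
The clause (~s) is unit, so s = 0.
The clause (~t) is unit, so t = 0.
The clause (~q) is unit, so q = 0.
The clause (~u) is unit, so u = 0.
Now (u) is unsatisfied and unit — conflict.
So every satisfying assignment has r = False.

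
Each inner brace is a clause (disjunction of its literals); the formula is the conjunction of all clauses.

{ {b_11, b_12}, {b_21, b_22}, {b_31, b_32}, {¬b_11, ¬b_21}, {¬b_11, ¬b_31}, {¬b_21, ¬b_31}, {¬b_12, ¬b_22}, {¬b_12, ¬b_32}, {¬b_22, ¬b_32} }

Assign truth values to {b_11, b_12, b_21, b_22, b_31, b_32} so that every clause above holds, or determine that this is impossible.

Case b_11 = True:
(¬b_21) alone gives b_21 = False.
(b_22) alone gives b_22 = True.
(¬b_31) alone gives b_31 = False.
(b_32) alone gives b_32 = True.
But (¬b_32) is also a unit clause — contradiction.
Backtrack on b_11: now try b_11 = False.
(b_12) alone gives b_12 = True.
(¬b_22) alone gives b_22 = False.
(b_21) alone gives b_21 = True.
(¬b_31) alone gives b_31 = False.
(b_32) alone gives b_32 = True.
But (¬b_32) is also a unit clause — contradiction.
Neither b_11 = True nor b_11 = False works.

UNSATISFIABLE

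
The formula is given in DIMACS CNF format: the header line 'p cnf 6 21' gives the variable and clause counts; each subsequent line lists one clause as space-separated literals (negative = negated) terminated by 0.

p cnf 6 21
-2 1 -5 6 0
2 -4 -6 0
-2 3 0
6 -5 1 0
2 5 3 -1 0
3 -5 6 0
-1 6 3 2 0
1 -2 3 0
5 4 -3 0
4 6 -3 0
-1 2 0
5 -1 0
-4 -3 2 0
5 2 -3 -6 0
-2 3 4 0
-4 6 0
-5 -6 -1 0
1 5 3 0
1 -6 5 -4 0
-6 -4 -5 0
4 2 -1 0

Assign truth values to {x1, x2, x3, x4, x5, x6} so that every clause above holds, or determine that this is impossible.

x1=False; x2=False; x3=True; x4=False; x5=True; x6=True

Case x2 = False:
The clause (¬x1) is unit, so x1 = False.
Case x4 = False:
Case x6 = True:
Case x5 = True:
All clauses hold; x3 can take either value.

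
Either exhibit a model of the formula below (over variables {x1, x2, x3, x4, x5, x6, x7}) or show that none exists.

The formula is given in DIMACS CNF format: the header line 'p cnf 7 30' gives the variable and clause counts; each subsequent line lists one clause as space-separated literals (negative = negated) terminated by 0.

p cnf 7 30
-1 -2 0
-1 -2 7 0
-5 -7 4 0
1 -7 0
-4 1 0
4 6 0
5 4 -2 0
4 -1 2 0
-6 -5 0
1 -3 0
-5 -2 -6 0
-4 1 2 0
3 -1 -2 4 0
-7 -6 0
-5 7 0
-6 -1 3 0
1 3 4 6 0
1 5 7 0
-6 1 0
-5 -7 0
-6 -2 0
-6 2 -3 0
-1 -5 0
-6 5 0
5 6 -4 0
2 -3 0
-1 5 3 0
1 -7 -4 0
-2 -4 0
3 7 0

Case x1 = False:
Unit clause (¬x7) forces x7 = False.
Unit clause (¬x4) forces x4 = False.
Unit clause (x6) forces x6 = True.
But (¬x6) is also a unit clause — contradiction.
That branch fails; take x1 = True instead.
Unit clause (¬x2) forces x2 = False.
Unit clause (x4) forces x4 = True.
Unit clause (¬x5) forces x5 = False.
Unit clause (¬x6) forces x6 = False.
But (x6) is also a unit clause — contradiction.
Either choice for x1 ends in contradiction.

UNSATISFIABLE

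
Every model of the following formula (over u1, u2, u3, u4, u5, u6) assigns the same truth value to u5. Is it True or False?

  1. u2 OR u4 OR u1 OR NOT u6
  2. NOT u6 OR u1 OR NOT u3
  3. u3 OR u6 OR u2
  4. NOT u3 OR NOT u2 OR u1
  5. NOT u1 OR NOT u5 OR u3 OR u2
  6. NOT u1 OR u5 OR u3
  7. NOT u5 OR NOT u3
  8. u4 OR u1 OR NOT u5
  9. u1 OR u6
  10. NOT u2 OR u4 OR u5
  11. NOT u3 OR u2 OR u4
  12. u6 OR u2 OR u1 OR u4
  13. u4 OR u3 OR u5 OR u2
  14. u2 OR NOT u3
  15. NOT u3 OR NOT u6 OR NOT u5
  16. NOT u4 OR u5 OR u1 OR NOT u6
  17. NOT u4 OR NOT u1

Suppose u5 = false.
Try u1 = false.
The clause (u6) is unit, so u6 = true.
The clause (NOT u3) is unit, so u3 = false.
The clause (NOT u4) is unit, so u4 = false.
The clause (u2) is unit, so u2 = true.
That conflicts with the unit clause (NOT u2).
Undo u1 and try u1 = true.
The clause (u3) is unit, so u3 = true.
The clause (u2) is unit, so u2 = true.
The clause (u4) is unit, so u4 = true.
That conflicts with the unit clause (NOT u4).
Neither u1 = true nor u1 = false works.
So every satisfying assignment has u5 = True.

True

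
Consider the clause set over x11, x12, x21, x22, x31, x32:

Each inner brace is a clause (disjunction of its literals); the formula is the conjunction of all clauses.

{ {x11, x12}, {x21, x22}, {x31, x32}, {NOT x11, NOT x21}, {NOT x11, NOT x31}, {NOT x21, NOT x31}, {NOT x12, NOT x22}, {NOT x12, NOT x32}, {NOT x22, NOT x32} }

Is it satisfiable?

Branch on x11: set x11 = true.
(NOT x21) alone gives x21 = false.
(x22) alone gives x22 = true.
(NOT x31) alone gives x31 = false.
(x32) alone gives x32 = true.
That conflicts with the unit clause (NOT x32).
Undo x11 and try x11 = false.
(x12) alone gives x12 = true.
(NOT x22) alone gives x22 = false.
(x21) alone gives x21 = true.
(NOT x31) alone gives x31 = false.
(x32) alone gives x32 = true.
That conflicts with the unit clause (NOT x32).
Both values of x11 lead to a conflict.
No assignment satisfies every clause.

Unsatisfiable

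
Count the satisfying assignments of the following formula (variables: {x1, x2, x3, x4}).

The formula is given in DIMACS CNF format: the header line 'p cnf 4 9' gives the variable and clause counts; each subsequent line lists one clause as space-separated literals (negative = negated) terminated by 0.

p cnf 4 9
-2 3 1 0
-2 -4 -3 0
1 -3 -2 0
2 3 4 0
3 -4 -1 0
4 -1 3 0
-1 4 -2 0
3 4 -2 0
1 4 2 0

4

There are 2^4 = 16 truth assignments over (x1, x2, x3, x4).
Check each against the 9 clauses (columns in the order x1, x2, x3, x4):
  F F F F  ✗ fails (x2 ∨ x3 ∨ x4)
  F F F T  ✓ satisfies all
  F F T F  ✗ fails (x1 ∨ x4 ∨ x2)
  F F T T  ✓ satisfies all
  F T F F  ✗ fails (¬x2 ∨ x3 ∨ x1)
  F T F T  ✗ fails (¬x2 ∨ x3 ∨ x1)
  F T T F  ✗ fails (x1 ∨ ¬x3 ∨ ¬x2)
  F T T T  ✗ fails (¬x2 ∨ ¬x4 ∨ ¬x3)
  T F F F  ✗ fails (x2 ∨ x3 ∨ x4)
  T F F T  ✗ fails (x3 ∨ ¬x4 ∨ ¬x1)
  T F T F  ✓ satisfies all
  T F T T  ✓ satisfies all
  T T F F  ✗ fails (x4 ∨ ¬x1 ∨ x3)
  T T F T  ✗ fails (x3 ∨ ¬x4 ∨ ¬x1)
  T T T F  ✗ fails (¬x1 ∨ x4 ∨ ¬x2)
  T T T T  ✗ fails (¬x2 ∨ ¬x4 ∨ ¬x3)
4 of the 16 rows are models.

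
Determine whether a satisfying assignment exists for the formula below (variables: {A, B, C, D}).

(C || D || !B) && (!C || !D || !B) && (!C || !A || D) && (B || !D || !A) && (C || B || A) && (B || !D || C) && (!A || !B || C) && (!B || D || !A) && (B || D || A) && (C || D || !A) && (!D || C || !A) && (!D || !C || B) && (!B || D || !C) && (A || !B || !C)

Suppose C = false.
Suppose D = true.
The clause (B) is unit, so B = true.
The clause (!A) is unit, so A = false.
All clauses are satisfied.
A satisfying assignment: A=false,  B=true,  C=false,  D=true.

Satisfiable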